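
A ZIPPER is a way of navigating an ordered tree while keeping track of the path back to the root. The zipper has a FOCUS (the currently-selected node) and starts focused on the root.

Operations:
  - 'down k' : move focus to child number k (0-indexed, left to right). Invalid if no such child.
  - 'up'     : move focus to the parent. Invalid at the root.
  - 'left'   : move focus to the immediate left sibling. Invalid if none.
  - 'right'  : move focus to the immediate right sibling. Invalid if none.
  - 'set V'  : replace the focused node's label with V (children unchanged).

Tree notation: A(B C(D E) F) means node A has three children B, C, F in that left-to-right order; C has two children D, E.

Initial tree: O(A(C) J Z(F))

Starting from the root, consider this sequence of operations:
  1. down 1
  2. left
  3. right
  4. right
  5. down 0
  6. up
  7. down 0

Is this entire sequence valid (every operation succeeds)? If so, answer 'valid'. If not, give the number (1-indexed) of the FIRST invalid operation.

Step 1 (down 1): focus=J path=1 depth=1 children=[] left=['A'] right=['Z'] parent=O
Step 2 (left): focus=A path=0 depth=1 children=['C'] left=[] right=['J', 'Z'] parent=O
Step 3 (right): focus=J path=1 depth=1 children=[] left=['A'] right=['Z'] parent=O
Step 4 (right): focus=Z path=2 depth=1 children=['F'] left=['A', 'J'] right=[] parent=O
Step 5 (down 0): focus=F path=2/0 depth=2 children=[] left=[] right=[] parent=Z
Step 6 (up): focus=Z path=2 depth=1 children=['F'] left=['A', 'J'] right=[] parent=O
Step 7 (down 0): focus=F path=2/0 depth=2 children=[] left=[] right=[] parent=Z

Answer: valid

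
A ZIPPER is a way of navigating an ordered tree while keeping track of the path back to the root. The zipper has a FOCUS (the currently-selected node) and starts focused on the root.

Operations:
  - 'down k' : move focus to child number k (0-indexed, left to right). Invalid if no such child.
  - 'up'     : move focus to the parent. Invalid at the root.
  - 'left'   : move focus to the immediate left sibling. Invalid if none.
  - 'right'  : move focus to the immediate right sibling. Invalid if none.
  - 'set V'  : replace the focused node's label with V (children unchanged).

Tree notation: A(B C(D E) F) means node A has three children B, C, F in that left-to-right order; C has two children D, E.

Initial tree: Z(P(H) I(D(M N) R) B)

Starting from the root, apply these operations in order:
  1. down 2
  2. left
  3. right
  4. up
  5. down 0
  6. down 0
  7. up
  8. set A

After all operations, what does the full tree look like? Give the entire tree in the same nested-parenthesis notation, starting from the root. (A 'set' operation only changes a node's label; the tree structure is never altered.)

Step 1 (down 2): focus=B path=2 depth=1 children=[] left=['P', 'I'] right=[] parent=Z
Step 2 (left): focus=I path=1 depth=1 children=['D', 'R'] left=['P'] right=['B'] parent=Z
Step 3 (right): focus=B path=2 depth=1 children=[] left=['P', 'I'] right=[] parent=Z
Step 4 (up): focus=Z path=root depth=0 children=['P', 'I', 'B'] (at root)
Step 5 (down 0): focus=P path=0 depth=1 children=['H'] left=[] right=['I', 'B'] parent=Z
Step 6 (down 0): focus=H path=0/0 depth=2 children=[] left=[] right=[] parent=P
Step 7 (up): focus=P path=0 depth=1 children=['H'] left=[] right=['I', 'B'] parent=Z
Step 8 (set A): focus=A path=0 depth=1 children=['H'] left=[] right=['I', 'B'] parent=Z

Answer: Z(A(H) I(D(M N) R) B)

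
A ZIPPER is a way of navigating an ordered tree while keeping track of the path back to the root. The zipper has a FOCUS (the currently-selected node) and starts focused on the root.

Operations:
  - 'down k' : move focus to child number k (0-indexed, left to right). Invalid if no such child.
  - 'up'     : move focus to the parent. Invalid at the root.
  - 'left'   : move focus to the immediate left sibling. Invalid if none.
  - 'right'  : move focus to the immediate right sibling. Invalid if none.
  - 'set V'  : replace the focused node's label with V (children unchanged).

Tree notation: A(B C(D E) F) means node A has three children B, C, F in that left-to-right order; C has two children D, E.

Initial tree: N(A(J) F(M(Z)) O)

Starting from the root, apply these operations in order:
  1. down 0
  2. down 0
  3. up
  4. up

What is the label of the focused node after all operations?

Answer: N

Derivation:
Step 1 (down 0): focus=A path=0 depth=1 children=['J'] left=[] right=['F', 'O'] parent=N
Step 2 (down 0): focus=J path=0/0 depth=2 children=[] left=[] right=[] parent=A
Step 3 (up): focus=A path=0 depth=1 children=['J'] left=[] right=['F', 'O'] parent=N
Step 4 (up): focus=N path=root depth=0 children=['A', 'F', 'O'] (at root)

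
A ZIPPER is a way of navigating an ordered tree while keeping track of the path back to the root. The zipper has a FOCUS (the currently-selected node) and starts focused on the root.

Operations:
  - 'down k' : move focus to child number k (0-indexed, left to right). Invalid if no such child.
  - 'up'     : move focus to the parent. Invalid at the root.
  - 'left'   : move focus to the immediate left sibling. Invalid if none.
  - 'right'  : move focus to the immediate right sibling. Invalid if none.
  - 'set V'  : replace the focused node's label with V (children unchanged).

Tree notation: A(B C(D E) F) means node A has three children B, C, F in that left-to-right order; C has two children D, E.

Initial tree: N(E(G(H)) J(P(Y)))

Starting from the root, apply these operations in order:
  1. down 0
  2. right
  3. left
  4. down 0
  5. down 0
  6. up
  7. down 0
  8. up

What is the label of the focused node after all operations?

Answer: G

Derivation:
Step 1 (down 0): focus=E path=0 depth=1 children=['G'] left=[] right=['J'] parent=N
Step 2 (right): focus=J path=1 depth=1 children=['P'] left=['E'] right=[] parent=N
Step 3 (left): focus=E path=0 depth=1 children=['G'] left=[] right=['J'] parent=N
Step 4 (down 0): focus=G path=0/0 depth=2 children=['H'] left=[] right=[] parent=E
Step 5 (down 0): focus=H path=0/0/0 depth=3 children=[] left=[] right=[] parent=G
Step 6 (up): focus=G path=0/0 depth=2 children=['H'] left=[] right=[] parent=E
Step 7 (down 0): focus=H path=0/0/0 depth=3 children=[] left=[] right=[] parent=G
Step 8 (up): focus=G path=0/0 depth=2 children=['H'] left=[] right=[] parent=E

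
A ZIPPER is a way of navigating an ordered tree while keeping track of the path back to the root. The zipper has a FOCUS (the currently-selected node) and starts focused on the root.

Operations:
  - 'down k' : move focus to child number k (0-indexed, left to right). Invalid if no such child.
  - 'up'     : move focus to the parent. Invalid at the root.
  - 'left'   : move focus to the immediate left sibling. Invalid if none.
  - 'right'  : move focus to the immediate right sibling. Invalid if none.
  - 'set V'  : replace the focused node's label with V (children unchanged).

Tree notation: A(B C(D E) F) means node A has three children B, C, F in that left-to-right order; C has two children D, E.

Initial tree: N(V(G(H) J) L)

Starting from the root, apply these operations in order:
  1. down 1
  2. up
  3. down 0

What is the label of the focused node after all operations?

Step 1 (down 1): focus=L path=1 depth=1 children=[] left=['V'] right=[] parent=N
Step 2 (up): focus=N path=root depth=0 children=['V', 'L'] (at root)
Step 3 (down 0): focus=V path=0 depth=1 children=['G', 'J'] left=[] right=['L'] parent=N

Answer: V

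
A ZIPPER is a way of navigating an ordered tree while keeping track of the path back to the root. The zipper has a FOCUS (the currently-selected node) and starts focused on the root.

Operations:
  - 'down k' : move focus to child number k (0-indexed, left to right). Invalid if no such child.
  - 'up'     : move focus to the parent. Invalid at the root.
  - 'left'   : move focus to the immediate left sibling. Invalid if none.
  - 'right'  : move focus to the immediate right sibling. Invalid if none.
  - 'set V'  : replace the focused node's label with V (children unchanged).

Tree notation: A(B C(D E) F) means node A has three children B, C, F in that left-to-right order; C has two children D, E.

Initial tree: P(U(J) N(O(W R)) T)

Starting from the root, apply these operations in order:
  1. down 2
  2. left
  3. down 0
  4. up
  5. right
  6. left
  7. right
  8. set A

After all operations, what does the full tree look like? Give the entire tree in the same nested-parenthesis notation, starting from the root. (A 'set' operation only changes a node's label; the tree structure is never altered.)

Answer: P(U(J) N(O(W R)) A)

Derivation:
Step 1 (down 2): focus=T path=2 depth=1 children=[] left=['U', 'N'] right=[] parent=P
Step 2 (left): focus=N path=1 depth=1 children=['O'] left=['U'] right=['T'] parent=P
Step 3 (down 0): focus=O path=1/0 depth=2 children=['W', 'R'] left=[] right=[] parent=N
Step 4 (up): focus=N path=1 depth=1 children=['O'] left=['U'] right=['T'] parent=P
Step 5 (right): focus=T path=2 depth=1 children=[] left=['U', 'N'] right=[] parent=P
Step 6 (left): focus=N path=1 depth=1 children=['O'] left=['U'] right=['T'] parent=P
Step 7 (right): focus=T path=2 depth=1 children=[] left=['U', 'N'] right=[] parent=P
Step 8 (set A): focus=A path=2 depth=1 children=[] left=['U', 'N'] right=[] parent=P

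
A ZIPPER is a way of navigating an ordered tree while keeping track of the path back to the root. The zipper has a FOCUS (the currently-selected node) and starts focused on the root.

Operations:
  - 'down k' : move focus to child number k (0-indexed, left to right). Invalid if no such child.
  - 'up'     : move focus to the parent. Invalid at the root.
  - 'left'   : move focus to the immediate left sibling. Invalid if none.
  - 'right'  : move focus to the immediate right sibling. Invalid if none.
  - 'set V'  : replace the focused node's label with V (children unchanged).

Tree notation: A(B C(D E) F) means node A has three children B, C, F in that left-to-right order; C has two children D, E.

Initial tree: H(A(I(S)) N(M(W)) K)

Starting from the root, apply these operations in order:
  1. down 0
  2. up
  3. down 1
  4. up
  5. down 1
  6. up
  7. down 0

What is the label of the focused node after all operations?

Answer: A

Derivation:
Step 1 (down 0): focus=A path=0 depth=1 children=['I'] left=[] right=['N', 'K'] parent=H
Step 2 (up): focus=H path=root depth=0 children=['A', 'N', 'K'] (at root)
Step 3 (down 1): focus=N path=1 depth=1 children=['M'] left=['A'] right=['K'] parent=H
Step 4 (up): focus=H path=root depth=0 children=['A', 'N', 'K'] (at root)
Step 5 (down 1): focus=N path=1 depth=1 children=['M'] left=['A'] right=['K'] parent=H
Step 6 (up): focus=H path=root depth=0 children=['A', 'N', 'K'] (at root)
Step 7 (down 0): focus=A path=0 depth=1 children=['I'] left=[] right=['N', 'K'] parent=H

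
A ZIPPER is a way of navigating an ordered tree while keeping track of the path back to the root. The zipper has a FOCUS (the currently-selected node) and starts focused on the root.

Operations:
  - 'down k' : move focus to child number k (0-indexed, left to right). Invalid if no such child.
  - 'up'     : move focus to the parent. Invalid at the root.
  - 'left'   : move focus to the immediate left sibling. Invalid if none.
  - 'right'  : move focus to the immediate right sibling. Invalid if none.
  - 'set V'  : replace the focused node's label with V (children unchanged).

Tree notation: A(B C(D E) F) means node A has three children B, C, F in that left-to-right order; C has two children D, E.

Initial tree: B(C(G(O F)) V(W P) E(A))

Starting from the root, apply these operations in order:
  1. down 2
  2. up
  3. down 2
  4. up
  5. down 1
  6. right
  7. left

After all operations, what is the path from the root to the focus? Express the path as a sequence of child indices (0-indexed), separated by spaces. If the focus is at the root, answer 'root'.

Step 1 (down 2): focus=E path=2 depth=1 children=['A'] left=['C', 'V'] right=[] parent=B
Step 2 (up): focus=B path=root depth=0 children=['C', 'V', 'E'] (at root)
Step 3 (down 2): focus=E path=2 depth=1 children=['A'] left=['C', 'V'] right=[] parent=B
Step 4 (up): focus=B path=root depth=0 children=['C', 'V', 'E'] (at root)
Step 5 (down 1): focus=V path=1 depth=1 children=['W', 'P'] left=['C'] right=['E'] parent=B
Step 6 (right): focus=E path=2 depth=1 children=['A'] left=['C', 'V'] right=[] parent=B
Step 7 (left): focus=V path=1 depth=1 children=['W', 'P'] left=['C'] right=['E'] parent=B

Answer: 1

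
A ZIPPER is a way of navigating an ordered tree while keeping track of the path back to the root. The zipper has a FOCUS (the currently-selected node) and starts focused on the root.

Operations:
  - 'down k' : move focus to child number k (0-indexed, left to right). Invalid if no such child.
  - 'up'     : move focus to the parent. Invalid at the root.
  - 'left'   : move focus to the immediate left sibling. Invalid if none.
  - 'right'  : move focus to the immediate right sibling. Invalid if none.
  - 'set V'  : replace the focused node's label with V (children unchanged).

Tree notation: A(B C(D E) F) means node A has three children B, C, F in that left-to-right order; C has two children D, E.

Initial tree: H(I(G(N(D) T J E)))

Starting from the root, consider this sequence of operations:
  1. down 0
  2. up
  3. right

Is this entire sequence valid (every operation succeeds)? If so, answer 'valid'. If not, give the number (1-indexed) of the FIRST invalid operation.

Step 1 (down 0): focus=I path=0 depth=1 children=['G'] left=[] right=[] parent=H
Step 2 (up): focus=H path=root depth=0 children=['I'] (at root)
Step 3 (right): INVALID

Answer: 3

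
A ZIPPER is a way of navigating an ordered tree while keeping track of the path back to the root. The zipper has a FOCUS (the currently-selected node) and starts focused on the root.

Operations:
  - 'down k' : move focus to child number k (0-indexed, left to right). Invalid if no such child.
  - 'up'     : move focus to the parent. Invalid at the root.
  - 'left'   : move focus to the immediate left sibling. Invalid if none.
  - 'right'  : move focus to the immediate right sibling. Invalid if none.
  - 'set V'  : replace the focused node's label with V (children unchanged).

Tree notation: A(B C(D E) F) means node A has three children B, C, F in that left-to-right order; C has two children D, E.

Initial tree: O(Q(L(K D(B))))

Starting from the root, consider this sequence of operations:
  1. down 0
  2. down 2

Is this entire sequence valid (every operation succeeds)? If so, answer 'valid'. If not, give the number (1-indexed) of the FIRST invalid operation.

Step 1 (down 0): focus=Q path=0 depth=1 children=['L'] left=[] right=[] parent=O
Step 2 (down 2): INVALID

Answer: 2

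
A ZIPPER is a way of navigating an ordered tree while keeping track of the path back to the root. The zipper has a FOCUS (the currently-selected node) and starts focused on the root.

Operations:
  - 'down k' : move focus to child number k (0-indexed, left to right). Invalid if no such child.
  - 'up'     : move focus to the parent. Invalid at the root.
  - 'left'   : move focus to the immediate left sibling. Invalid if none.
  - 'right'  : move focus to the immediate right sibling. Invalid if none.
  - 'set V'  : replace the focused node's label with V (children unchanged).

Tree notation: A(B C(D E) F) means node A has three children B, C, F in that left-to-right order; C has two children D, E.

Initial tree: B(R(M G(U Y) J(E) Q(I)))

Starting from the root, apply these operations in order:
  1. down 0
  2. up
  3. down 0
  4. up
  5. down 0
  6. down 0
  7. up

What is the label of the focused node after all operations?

Step 1 (down 0): focus=R path=0 depth=1 children=['M', 'G', 'J', 'Q'] left=[] right=[] parent=B
Step 2 (up): focus=B path=root depth=0 children=['R'] (at root)
Step 3 (down 0): focus=R path=0 depth=1 children=['M', 'G', 'J', 'Q'] left=[] right=[] parent=B
Step 4 (up): focus=B path=root depth=0 children=['R'] (at root)
Step 5 (down 0): focus=R path=0 depth=1 children=['M', 'G', 'J', 'Q'] left=[] right=[] parent=B
Step 6 (down 0): focus=M path=0/0 depth=2 children=[] left=[] right=['G', 'J', 'Q'] parent=R
Step 7 (up): focus=R path=0 depth=1 children=['M', 'G', 'J', 'Q'] left=[] right=[] parent=B

Answer: R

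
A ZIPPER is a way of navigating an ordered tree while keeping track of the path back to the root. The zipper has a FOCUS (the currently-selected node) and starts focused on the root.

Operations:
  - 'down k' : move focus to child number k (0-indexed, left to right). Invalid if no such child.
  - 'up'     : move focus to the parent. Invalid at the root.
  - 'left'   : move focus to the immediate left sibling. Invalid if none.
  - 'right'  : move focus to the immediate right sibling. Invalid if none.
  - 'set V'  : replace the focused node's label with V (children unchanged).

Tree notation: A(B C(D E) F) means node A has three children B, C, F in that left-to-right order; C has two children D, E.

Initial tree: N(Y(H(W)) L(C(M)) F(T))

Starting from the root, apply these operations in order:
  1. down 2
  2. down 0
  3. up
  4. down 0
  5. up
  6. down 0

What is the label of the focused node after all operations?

Step 1 (down 2): focus=F path=2 depth=1 children=['T'] left=['Y', 'L'] right=[] parent=N
Step 2 (down 0): focus=T path=2/0 depth=2 children=[] left=[] right=[] parent=F
Step 3 (up): focus=F path=2 depth=1 children=['T'] left=['Y', 'L'] right=[] parent=N
Step 4 (down 0): focus=T path=2/0 depth=2 children=[] left=[] right=[] parent=F
Step 5 (up): focus=F path=2 depth=1 children=['T'] left=['Y', 'L'] right=[] parent=N
Step 6 (down 0): focus=T path=2/0 depth=2 children=[] left=[] right=[] parent=F

Answer: T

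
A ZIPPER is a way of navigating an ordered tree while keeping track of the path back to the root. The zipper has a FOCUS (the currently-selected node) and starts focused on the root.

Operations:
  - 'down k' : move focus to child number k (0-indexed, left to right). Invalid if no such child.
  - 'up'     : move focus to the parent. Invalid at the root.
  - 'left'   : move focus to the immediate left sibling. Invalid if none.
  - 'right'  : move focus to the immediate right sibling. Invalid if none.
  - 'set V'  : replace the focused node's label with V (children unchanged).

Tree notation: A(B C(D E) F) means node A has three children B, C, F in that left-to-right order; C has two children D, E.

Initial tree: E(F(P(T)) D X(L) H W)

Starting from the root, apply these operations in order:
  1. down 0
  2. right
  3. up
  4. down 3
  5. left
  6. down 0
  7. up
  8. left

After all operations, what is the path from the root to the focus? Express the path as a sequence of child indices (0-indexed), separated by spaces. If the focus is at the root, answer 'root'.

Answer: 1

Derivation:
Step 1 (down 0): focus=F path=0 depth=1 children=['P'] left=[] right=['D', 'X', 'H', 'W'] parent=E
Step 2 (right): focus=D path=1 depth=1 children=[] left=['F'] right=['X', 'H', 'W'] parent=E
Step 3 (up): focus=E path=root depth=0 children=['F', 'D', 'X', 'H', 'W'] (at root)
Step 4 (down 3): focus=H path=3 depth=1 children=[] left=['F', 'D', 'X'] right=['W'] parent=E
Step 5 (left): focus=X path=2 depth=1 children=['L'] left=['F', 'D'] right=['H', 'W'] parent=E
Step 6 (down 0): focus=L path=2/0 depth=2 children=[] left=[] right=[] parent=X
Step 7 (up): focus=X path=2 depth=1 children=['L'] left=['F', 'D'] right=['H', 'W'] parent=E
Step 8 (left): focus=D path=1 depth=1 children=[] left=['F'] right=['X', 'H', 'W'] parent=E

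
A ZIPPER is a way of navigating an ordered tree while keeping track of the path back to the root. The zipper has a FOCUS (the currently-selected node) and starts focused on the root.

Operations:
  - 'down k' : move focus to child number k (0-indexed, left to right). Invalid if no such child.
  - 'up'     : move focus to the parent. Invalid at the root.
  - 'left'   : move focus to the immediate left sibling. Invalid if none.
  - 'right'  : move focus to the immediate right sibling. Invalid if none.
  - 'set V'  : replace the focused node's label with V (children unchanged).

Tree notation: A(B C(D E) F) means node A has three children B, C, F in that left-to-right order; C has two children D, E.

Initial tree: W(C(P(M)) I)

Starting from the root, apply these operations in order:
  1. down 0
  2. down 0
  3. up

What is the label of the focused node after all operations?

Step 1 (down 0): focus=C path=0 depth=1 children=['P'] left=[] right=['I'] parent=W
Step 2 (down 0): focus=P path=0/0 depth=2 children=['M'] left=[] right=[] parent=C
Step 3 (up): focus=C path=0 depth=1 children=['P'] left=[] right=['I'] parent=W

Answer: C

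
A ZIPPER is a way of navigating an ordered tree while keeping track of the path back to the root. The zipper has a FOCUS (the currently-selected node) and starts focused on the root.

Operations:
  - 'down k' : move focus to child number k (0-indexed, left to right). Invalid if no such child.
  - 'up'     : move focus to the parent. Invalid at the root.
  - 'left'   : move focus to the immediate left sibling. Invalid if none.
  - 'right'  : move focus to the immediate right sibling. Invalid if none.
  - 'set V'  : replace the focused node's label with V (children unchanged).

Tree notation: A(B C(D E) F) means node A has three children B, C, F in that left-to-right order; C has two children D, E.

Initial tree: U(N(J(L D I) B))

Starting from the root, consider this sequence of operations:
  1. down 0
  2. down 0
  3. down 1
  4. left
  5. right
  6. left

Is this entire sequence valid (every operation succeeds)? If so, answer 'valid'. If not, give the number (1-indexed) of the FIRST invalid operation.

Answer: valid

Derivation:
Step 1 (down 0): focus=N path=0 depth=1 children=['J', 'B'] left=[] right=[] parent=U
Step 2 (down 0): focus=J path=0/0 depth=2 children=['L', 'D', 'I'] left=[] right=['B'] parent=N
Step 3 (down 1): focus=D path=0/0/1 depth=3 children=[] left=['L'] right=['I'] parent=J
Step 4 (left): focus=L path=0/0/0 depth=3 children=[] left=[] right=['D', 'I'] parent=J
Step 5 (right): focus=D path=0/0/1 depth=3 children=[] left=['L'] right=['I'] parent=J
Step 6 (left): focus=L path=0/0/0 depth=3 children=[] left=[] right=['D', 'I'] parent=J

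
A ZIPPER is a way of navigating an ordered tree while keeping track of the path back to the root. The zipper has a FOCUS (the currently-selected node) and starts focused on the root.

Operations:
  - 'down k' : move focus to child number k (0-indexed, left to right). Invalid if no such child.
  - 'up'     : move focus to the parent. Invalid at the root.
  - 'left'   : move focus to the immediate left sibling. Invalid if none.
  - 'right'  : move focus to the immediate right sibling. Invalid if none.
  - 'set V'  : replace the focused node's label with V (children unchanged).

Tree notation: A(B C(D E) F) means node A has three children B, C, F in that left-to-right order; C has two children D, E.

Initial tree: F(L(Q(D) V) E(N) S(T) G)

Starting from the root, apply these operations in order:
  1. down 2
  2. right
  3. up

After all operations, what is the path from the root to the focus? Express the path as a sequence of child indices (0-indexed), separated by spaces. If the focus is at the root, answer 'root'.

Answer: root

Derivation:
Step 1 (down 2): focus=S path=2 depth=1 children=['T'] left=['L', 'E'] right=['G'] parent=F
Step 2 (right): focus=G path=3 depth=1 children=[] left=['L', 'E', 'S'] right=[] parent=F
Step 3 (up): focus=F path=root depth=0 children=['L', 'E', 'S', 'G'] (at root)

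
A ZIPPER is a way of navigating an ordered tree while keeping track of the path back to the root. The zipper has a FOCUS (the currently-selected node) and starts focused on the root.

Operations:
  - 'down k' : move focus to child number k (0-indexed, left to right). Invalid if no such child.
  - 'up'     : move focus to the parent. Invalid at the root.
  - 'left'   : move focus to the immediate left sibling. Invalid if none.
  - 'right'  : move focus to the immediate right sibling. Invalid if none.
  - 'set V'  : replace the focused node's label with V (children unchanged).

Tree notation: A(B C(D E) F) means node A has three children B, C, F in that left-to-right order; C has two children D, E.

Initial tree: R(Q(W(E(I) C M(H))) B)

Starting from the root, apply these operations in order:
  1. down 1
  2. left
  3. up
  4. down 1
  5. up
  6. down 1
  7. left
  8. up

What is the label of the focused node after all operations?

Step 1 (down 1): focus=B path=1 depth=1 children=[] left=['Q'] right=[] parent=R
Step 2 (left): focus=Q path=0 depth=1 children=['W'] left=[] right=['B'] parent=R
Step 3 (up): focus=R path=root depth=0 children=['Q', 'B'] (at root)
Step 4 (down 1): focus=B path=1 depth=1 children=[] left=['Q'] right=[] parent=R
Step 5 (up): focus=R path=root depth=0 children=['Q', 'B'] (at root)
Step 6 (down 1): focus=B path=1 depth=1 children=[] left=['Q'] right=[] parent=R
Step 7 (left): focus=Q path=0 depth=1 children=['W'] left=[] right=['B'] parent=R
Step 8 (up): focus=R path=root depth=0 children=['Q', 'B'] (at root)

Answer: R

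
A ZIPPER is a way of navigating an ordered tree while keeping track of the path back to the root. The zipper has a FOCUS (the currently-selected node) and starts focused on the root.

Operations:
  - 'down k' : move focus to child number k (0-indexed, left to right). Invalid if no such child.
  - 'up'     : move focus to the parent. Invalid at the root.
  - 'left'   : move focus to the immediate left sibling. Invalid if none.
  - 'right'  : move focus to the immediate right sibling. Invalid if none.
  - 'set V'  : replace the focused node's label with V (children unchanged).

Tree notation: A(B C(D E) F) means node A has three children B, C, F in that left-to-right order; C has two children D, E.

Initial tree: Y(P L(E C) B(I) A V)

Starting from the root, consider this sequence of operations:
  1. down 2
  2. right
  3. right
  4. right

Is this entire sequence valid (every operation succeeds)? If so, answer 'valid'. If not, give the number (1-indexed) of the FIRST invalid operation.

Answer: 4

Derivation:
Step 1 (down 2): focus=B path=2 depth=1 children=['I'] left=['P', 'L'] right=['A', 'V'] parent=Y
Step 2 (right): focus=A path=3 depth=1 children=[] left=['P', 'L', 'B'] right=['V'] parent=Y
Step 3 (right): focus=V path=4 depth=1 children=[] left=['P', 'L', 'B', 'A'] right=[] parent=Y
Step 4 (right): INVALID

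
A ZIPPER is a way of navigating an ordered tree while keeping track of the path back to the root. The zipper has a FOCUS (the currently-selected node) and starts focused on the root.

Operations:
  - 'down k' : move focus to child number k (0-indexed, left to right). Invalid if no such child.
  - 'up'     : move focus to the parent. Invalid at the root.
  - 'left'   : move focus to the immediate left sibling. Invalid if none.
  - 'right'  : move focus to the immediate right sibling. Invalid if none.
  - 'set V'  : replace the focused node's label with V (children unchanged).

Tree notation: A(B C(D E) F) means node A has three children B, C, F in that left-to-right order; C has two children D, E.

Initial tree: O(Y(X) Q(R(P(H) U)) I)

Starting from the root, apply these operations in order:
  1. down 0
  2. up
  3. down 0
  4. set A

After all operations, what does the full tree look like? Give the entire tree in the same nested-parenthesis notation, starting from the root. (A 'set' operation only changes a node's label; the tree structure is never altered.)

Step 1 (down 0): focus=Y path=0 depth=1 children=['X'] left=[] right=['Q', 'I'] parent=O
Step 2 (up): focus=O path=root depth=0 children=['Y', 'Q', 'I'] (at root)
Step 3 (down 0): focus=Y path=0 depth=1 children=['X'] left=[] right=['Q', 'I'] parent=O
Step 4 (set A): focus=A path=0 depth=1 children=['X'] left=[] right=['Q', 'I'] parent=O

Answer: O(A(X) Q(R(P(H) U)) I)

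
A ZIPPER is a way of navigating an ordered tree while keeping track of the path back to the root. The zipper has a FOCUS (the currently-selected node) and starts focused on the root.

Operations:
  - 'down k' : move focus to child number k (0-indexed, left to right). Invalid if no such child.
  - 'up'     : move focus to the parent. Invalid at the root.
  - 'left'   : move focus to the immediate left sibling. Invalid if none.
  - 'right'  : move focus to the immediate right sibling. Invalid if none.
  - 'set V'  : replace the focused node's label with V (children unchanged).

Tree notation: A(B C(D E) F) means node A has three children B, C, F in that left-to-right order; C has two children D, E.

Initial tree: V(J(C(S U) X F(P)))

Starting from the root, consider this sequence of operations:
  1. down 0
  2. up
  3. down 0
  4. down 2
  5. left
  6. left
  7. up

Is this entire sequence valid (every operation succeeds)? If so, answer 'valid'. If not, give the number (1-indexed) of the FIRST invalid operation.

Answer: valid

Derivation:
Step 1 (down 0): focus=J path=0 depth=1 children=['C', 'X', 'F'] left=[] right=[] parent=V
Step 2 (up): focus=V path=root depth=0 children=['J'] (at root)
Step 3 (down 0): focus=J path=0 depth=1 children=['C', 'X', 'F'] left=[] right=[] parent=V
Step 4 (down 2): focus=F path=0/2 depth=2 children=['P'] left=['C', 'X'] right=[] parent=J
Step 5 (left): focus=X path=0/1 depth=2 children=[] left=['C'] right=['F'] parent=J
Step 6 (left): focus=C path=0/0 depth=2 children=['S', 'U'] left=[] right=['X', 'F'] parent=J
Step 7 (up): focus=J path=0 depth=1 children=['C', 'X', 'F'] left=[] right=[] parent=V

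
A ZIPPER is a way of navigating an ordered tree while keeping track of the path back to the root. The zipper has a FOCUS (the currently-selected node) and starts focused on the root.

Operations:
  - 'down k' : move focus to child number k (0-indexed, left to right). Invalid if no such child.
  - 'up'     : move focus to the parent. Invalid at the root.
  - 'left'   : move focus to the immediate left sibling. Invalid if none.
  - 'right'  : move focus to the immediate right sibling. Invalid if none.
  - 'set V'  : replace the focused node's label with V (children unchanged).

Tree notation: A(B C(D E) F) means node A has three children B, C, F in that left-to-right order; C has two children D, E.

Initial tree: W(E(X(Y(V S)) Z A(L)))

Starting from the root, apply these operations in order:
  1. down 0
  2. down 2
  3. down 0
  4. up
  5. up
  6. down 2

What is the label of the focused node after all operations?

Answer: A

Derivation:
Step 1 (down 0): focus=E path=0 depth=1 children=['X', 'Z', 'A'] left=[] right=[] parent=W
Step 2 (down 2): focus=A path=0/2 depth=2 children=['L'] left=['X', 'Z'] right=[] parent=E
Step 3 (down 0): focus=L path=0/2/0 depth=3 children=[] left=[] right=[] parent=A
Step 4 (up): focus=A path=0/2 depth=2 children=['L'] left=['X', 'Z'] right=[] parent=E
Step 5 (up): focus=E path=0 depth=1 children=['X', 'Z', 'A'] left=[] right=[] parent=W
Step 6 (down 2): focus=A path=0/2 depth=2 children=['L'] left=['X', 'Z'] right=[] parent=E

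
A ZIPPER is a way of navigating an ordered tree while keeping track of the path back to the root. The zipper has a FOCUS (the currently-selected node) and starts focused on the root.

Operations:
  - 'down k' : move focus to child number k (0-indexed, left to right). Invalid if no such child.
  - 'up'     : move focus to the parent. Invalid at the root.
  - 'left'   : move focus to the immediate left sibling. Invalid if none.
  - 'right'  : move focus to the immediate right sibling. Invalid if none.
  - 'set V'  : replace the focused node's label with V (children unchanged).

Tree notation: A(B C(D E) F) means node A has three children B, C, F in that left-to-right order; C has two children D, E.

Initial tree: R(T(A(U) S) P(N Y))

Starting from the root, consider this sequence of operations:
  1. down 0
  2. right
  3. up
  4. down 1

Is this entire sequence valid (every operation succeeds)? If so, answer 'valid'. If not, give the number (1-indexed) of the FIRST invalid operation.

Answer: valid

Derivation:
Step 1 (down 0): focus=T path=0 depth=1 children=['A', 'S'] left=[] right=['P'] parent=R
Step 2 (right): focus=P path=1 depth=1 children=['N', 'Y'] left=['T'] right=[] parent=R
Step 3 (up): focus=R path=root depth=0 children=['T', 'P'] (at root)
Step 4 (down 1): focus=P path=1 depth=1 children=['N', 'Y'] left=['T'] right=[] parent=R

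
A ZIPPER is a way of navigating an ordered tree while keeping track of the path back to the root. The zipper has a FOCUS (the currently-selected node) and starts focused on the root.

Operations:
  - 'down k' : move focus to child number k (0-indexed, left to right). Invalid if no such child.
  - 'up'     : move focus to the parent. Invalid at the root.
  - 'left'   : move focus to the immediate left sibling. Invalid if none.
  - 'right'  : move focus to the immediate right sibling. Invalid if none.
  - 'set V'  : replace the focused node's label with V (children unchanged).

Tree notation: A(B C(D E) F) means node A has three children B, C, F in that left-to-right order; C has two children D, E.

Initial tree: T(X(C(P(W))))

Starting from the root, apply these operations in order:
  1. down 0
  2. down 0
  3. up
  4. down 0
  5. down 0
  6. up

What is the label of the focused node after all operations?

Step 1 (down 0): focus=X path=0 depth=1 children=['C'] left=[] right=[] parent=T
Step 2 (down 0): focus=C path=0/0 depth=2 children=['P'] left=[] right=[] parent=X
Step 3 (up): focus=X path=0 depth=1 children=['C'] left=[] right=[] parent=T
Step 4 (down 0): focus=C path=0/0 depth=2 children=['P'] left=[] right=[] parent=X
Step 5 (down 0): focus=P path=0/0/0 depth=3 children=['W'] left=[] right=[] parent=C
Step 6 (up): focus=C path=0/0 depth=2 children=['P'] left=[] right=[] parent=X

Answer: C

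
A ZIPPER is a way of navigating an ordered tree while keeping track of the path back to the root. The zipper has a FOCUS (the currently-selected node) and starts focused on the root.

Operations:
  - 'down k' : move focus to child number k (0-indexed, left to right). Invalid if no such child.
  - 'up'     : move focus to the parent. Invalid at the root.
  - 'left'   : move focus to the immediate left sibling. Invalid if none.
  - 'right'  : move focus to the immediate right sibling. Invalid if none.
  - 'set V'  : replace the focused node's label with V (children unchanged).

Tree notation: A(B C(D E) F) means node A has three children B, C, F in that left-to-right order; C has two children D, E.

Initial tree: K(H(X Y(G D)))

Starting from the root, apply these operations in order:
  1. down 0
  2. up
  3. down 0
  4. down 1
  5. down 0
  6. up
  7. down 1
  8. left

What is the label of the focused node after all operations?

Step 1 (down 0): focus=H path=0 depth=1 children=['X', 'Y'] left=[] right=[] parent=K
Step 2 (up): focus=K path=root depth=0 children=['H'] (at root)
Step 3 (down 0): focus=H path=0 depth=1 children=['X', 'Y'] left=[] right=[] parent=K
Step 4 (down 1): focus=Y path=0/1 depth=2 children=['G', 'D'] left=['X'] right=[] parent=H
Step 5 (down 0): focus=G path=0/1/0 depth=3 children=[] left=[] right=['D'] parent=Y
Step 6 (up): focus=Y path=0/1 depth=2 children=['G', 'D'] left=['X'] right=[] parent=H
Step 7 (down 1): focus=D path=0/1/1 depth=3 children=[] left=['G'] right=[] parent=Y
Step 8 (left): focus=G path=0/1/0 depth=3 children=[] left=[] right=['D'] parent=Y

Answer: G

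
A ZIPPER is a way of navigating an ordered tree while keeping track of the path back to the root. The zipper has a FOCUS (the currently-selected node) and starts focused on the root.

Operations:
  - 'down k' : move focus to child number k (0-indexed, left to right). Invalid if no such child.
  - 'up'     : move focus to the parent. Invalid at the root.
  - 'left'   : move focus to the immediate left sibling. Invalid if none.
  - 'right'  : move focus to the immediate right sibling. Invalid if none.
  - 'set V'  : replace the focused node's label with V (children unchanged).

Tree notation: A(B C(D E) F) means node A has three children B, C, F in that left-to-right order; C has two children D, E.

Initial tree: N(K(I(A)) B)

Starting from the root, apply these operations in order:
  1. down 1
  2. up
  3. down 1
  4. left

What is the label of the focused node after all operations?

Answer: K

Derivation:
Step 1 (down 1): focus=B path=1 depth=1 children=[] left=['K'] right=[] parent=N
Step 2 (up): focus=N path=root depth=0 children=['K', 'B'] (at root)
Step 3 (down 1): focus=B path=1 depth=1 children=[] left=['K'] right=[] parent=N
Step 4 (left): focus=K path=0 depth=1 children=['I'] left=[] right=['B'] parent=N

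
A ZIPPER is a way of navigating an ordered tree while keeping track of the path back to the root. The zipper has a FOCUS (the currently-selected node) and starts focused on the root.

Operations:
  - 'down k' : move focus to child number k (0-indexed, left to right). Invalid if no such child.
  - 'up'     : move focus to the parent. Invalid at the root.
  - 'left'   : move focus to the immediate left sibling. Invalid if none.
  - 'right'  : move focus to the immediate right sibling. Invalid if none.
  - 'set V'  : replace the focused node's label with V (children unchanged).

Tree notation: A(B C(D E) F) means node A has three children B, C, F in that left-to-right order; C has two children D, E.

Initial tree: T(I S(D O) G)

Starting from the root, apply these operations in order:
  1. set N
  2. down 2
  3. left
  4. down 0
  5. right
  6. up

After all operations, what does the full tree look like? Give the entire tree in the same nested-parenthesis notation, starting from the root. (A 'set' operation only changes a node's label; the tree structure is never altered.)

Answer: N(I S(D O) G)

Derivation:
Step 1 (set N): focus=N path=root depth=0 children=['I', 'S', 'G'] (at root)
Step 2 (down 2): focus=G path=2 depth=1 children=[] left=['I', 'S'] right=[] parent=N
Step 3 (left): focus=S path=1 depth=1 children=['D', 'O'] left=['I'] right=['G'] parent=N
Step 4 (down 0): focus=D path=1/0 depth=2 children=[] left=[] right=['O'] parent=S
Step 5 (right): focus=O path=1/1 depth=2 children=[] left=['D'] right=[] parent=S
Step 6 (up): focus=S path=1 depth=1 children=['D', 'O'] left=['I'] right=['G'] parent=N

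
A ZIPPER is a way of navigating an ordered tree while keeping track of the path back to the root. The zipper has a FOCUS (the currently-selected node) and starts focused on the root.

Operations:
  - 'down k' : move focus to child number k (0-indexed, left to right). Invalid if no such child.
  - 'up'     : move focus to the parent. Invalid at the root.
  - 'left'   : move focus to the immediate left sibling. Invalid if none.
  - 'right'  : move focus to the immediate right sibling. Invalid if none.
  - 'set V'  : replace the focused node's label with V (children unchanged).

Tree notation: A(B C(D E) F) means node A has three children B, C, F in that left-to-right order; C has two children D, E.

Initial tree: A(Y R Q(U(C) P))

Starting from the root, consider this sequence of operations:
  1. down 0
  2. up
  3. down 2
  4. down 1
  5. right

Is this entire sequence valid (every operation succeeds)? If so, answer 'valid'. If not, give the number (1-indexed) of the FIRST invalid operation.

Answer: 5

Derivation:
Step 1 (down 0): focus=Y path=0 depth=1 children=[] left=[] right=['R', 'Q'] parent=A
Step 2 (up): focus=A path=root depth=0 children=['Y', 'R', 'Q'] (at root)
Step 3 (down 2): focus=Q path=2 depth=1 children=['U', 'P'] left=['Y', 'R'] right=[] parent=A
Step 4 (down 1): focus=P path=2/1 depth=2 children=[] left=['U'] right=[] parent=Q
Step 5 (right): INVALID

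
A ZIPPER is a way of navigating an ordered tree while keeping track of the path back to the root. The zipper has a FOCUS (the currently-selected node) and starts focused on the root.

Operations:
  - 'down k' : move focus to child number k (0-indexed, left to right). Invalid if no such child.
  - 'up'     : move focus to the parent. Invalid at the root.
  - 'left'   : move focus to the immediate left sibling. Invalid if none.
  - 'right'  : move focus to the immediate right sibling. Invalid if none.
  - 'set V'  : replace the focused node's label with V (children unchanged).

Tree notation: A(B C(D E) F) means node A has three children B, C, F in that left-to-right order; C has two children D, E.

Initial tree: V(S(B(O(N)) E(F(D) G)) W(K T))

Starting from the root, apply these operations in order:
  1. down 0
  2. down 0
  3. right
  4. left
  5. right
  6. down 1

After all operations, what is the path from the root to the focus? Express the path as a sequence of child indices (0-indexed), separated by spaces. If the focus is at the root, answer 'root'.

Step 1 (down 0): focus=S path=0 depth=1 children=['B', 'E'] left=[] right=['W'] parent=V
Step 2 (down 0): focus=B path=0/0 depth=2 children=['O'] left=[] right=['E'] parent=S
Step 3 (right): focus=E path=0/1 depth=2 children=['F', 'G'] left=['B'] right=[] parent=S
Step 4 (left): focus=B path=0/0 depth=2 children=['O'] left=[] right=['E'] parent=S
Step 5 (right): focus=E path=0/1 depth=2 children=['F', 'G'] left=['B'] right=[] parent=S
Step 6 (down 1): focus=G path=0/1/1 depth=3 children=[] left=['F'] right=[] parent=E

Answer: 0 1 1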